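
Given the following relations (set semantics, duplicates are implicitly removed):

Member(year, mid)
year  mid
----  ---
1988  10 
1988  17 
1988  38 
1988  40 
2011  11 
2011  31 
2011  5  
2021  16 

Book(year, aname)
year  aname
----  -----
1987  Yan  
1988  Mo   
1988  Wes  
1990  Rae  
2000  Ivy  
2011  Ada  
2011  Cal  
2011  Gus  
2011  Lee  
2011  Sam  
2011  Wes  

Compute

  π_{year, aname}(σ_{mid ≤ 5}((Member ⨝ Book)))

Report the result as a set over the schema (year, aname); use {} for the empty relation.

{(2011, Ada), (2011, Cal), (2011, Gus), (2011, Lee), (2011, Sam), (2011, Wes)}

Member ⋈ Book (natural join on year): {(1988, 10, Mo), (1988, 10, Wes), (1988, 17, Mo), (1988, 17, Wes), (1988, 38, Mo), (1988, 38, Wes), (1988, 40, Mo), (1988, 40, Wes), (2011, 11, Ada), (2011, 11, Cal), (2011, 11, Gus), (2011, 11, Lee), (2011, 11, Sam), (2011, 11, Wes), (2011, 31, Ada), (2011, 31, Cal), (2011, 31, Gus), (2011, 31, Lee), (2011, 31, Sam), (2011, 31, Wes), (2011, 5, Ada), (2011, 5, Cal), (2011, 5, Gus), (2011, 5, Lee), (2011, 5, Sam), (2011, 5, Wes)}
Filtering on mid ≤ 5 leaves {(2011, 5, Ada), (2011, 5, Cal), (2011, 5, Gus), (2011, 5, Lee), (2011, 5, Sam), (2011, 5, Wes)}.
Projecting to year, aname: {(2011, Ada), (2011, Cal), (2011, Gus), (2011, Lee), (2011, Sam), (2011, Wes)}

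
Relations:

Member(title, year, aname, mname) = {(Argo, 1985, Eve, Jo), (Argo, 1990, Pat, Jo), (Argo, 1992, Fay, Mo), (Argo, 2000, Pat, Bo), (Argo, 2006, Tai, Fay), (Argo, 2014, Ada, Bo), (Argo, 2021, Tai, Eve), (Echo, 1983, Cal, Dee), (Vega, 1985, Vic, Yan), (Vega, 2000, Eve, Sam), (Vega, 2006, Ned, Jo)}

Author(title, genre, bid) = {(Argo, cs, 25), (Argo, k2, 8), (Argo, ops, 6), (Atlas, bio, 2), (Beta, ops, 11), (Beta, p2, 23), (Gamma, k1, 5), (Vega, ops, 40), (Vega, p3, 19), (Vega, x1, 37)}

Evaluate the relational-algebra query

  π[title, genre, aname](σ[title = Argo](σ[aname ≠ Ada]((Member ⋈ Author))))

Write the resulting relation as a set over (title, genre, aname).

{(Argo, cs, Eve), (Argo, cs, Fay), (Argo, cs, Pat), (Argo, cs, Tai), (Argo, k2, Eve), (Argo, k2, Fay), (Argo, k2, Pat), (Argo, k2, Tai), (Argo, ops, Eve), (Argo, ops, Fay), (Argo, ops, Pat), (Argo, ops, Tai)}

Natural join on title: {(Argo, 1985, Eve, Jo, cs, 25), (Argo, 1985, Eve, Jo, k2, 8), (Argo, 1985, Eve, Jo, ops, 6), (Argo, 1990, Pat, Jo, cs, 25), (Argo, 1990, Pat, Jo, k2, 8), (Argo, 1990, Pat, Jo, ops, 6), (Argo, 1992, Fay, Mo, cs, 25), (Argo, 1992, Fay, Mo, k2, 8), (Argo, 1992, Fay, Mo, ops, 6), (Argo, 2000, Pat, Bo, cs, 25), (Argo, 2000, Pat, Bo, k2, 8), (Argo, 2000, Pat, Bo, ops, 6), (Argo, 2006, Tai, Fay, cs, 25), (Argo, 2006, Tai, Fay, k2, 8), (Argo, 2006, Tai, Fay, ops, 6), (Argo, 2014, Ada, Bo, cs, 25), (Argo, 2014, Ada, Bo, k2, 8), (Argo, 2014, Ada, Bo, ops, 6), (Argo, 2021, Tai, Eve, cs, 25), (Argo, 2021, Tai, Eve, k2, 8), (Argo, 2021, Tai, Eve, ops, 6), (Vega, 1985, Vic, Yan, ops, 40), (Vega, 1985, Vic, Yan, p3, 19), (Vega, 1985, Vic, Yan, x1, 37), (Vega, 2000, Eve, Sam, ops, 40), (Vega, 2000, Eve, Sam, p3, 19), (Vega, 2000, Eve, Sam, x1, 37), (Vega, 2006, Ned, Jo, ops, 40), (Vega, 2006, Ned, Jo, p3, 19), (Vega, 2006, Ned, Jo, x1, 37)}
Apply σ_{aname ≠ Ada}; surviving tuples: {(Argo, 1985, Eve, Jo, cs, 25), (Argo, 1985, Eve, Jo, k2, 8), (Argo, 1985, Eve, Jo, ops, 6), (Argo, 1990, Pat, Jo, cs, 25), (Argo, 1990, Pat, Jo, k2, 8), (Argo, 1990, Pat, Jo, ops, 6), (Argo, 1992, Fay, Mo, cs, 25), (Argo, 1992, Fay, Mo, k2, 8), (Argo, 1992, Fay, Mo, ops, 6), (Argo, 2000, Pat, Bo, cs, 25), (Argo, 2000, Pat, Bo, k2, 8), (Argo, 2000, Pat, Bo, ops, 6), (Argo, 2006, Tai, Fay, cs, 25), (Argo, 2006, Tai, Fay, k2, 8), (Argo, 2006, Tai, Fay, ops, 6), (Argo, 2021, Tai, Eve, cs, 25), (Argo, 2021, Tai, Eve, k2, 8), (Argo, 2021, Tai, Eve, ops, 6), (Vega, 1985, Vic, Yan, ops, 40), (Vega, 1985, Vic, Yan, p3, 19), (Vega, 1985, Vic, Yan, x1, 37), (Vega, 2000, Eve, Sam, ops, 40), (Vega, 2000, Eve, Sam, p3, 19), (Vega, 2000, Eve, Sam, x1, 37), (Vega, 2006, Ned, Jo, ops, 40), (Vega, 2006, Ned, Jo, p3, 19), (Vega, 2006, Ned, Jo, x1, 37)}
Apply σ_{title = Argo}; surviving tuples: {(Argo, 1985, Eve, Jo, cs, 25), (Argo, 1985, Eve, Jo, k2, 8), (Argo, 1985, Eve, Jo, ops, 6), (Argo, 1990, Pat, Jo, cs, 25), (Argo, 1990, Pat, Jo, k2, 8), (Argo, 1990, Pat, Jo, ops, 6), (Argo, 1992, Fay, Mo, cs, 25), (Argo, 1992, Fay, Mo, k2, 8), (Argo, 1992, Fay, Mo, ops, 6), (Argo, 2000, Pat, Bo, cs, 25), (Argo, 2000, Pat, Bo, k2, 8), (Argo, 2000, Pat, Bo, ops, 6), (Argo, 2006, Tai, Fay, cs, 25), (Argo, 2006, Tai, Fay, k2, 8), (Argo, 2006, Tai, Fay, ops, 6), (Argo, 2021, Tai, Eve, cs, 25), (Argo, 2021, Tai, Eve, k2, 8), (Argo, 2021, Tai, Eve, ops, 6)}
π_{title, genre, aname} gives {(Argo, cs, Eve), (Argo, cs, Fay), (Argo, cs, Pat), (Argo, cs, Tai), (Argo, k2, Eve), (Argo, k2, Fay), (Argo, k2, Pat), (Argo, k2, Tai), (Argo, ops, Eve), (Argo, ops, Fay), (Argo, ops, Pat), (Argo, ops, Tai)} (6 duplicate(s) eliminated).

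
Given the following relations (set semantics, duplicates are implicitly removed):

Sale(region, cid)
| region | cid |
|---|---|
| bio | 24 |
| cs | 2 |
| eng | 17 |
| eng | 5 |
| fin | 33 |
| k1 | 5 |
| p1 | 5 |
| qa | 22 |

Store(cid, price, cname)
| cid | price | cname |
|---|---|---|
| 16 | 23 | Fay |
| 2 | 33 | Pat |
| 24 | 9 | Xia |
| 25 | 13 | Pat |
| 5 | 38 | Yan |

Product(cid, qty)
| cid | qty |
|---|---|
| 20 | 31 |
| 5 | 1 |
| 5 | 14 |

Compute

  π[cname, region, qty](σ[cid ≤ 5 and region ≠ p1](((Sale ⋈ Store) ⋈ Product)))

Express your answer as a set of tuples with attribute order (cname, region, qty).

{(Yan, eng, 1), (Yan, eng, 14), (Yan, k1, 1), (Yan, k1, 14)}

Sale ⋈ Store (natural join on cid): {(bio, 24, 9, Xia), (cs, 2, 33, Pat), (eng, 5, 38, Yan), (k1, 5, 38, Yan), (p1, 5, 38, Yan)}
(Sale ⋈ Store) ⋈ Product (natural join on cid): {(eng, 5, 38, Yan, 1), (eng, 5, 38, Yan, 14), (k1, 5, 38, Yan, 1), (k1, 5, 38, Yan, 14), (p1, 5, 38, Yan, 1), (p1, 5, 38, Yan, 14)}
Filtering on cid ≤ 5 and region ≠ p1 leaves {(eng, 5, 38, Yan, 1), (eng, 5, 38, Yan, 14), (k1, 5, 38, Yan, 1), (k1, 5, 38, Yan, 14)}.
π_{cname, region, qty} gives {(Yan, eng, 1), (Yan, eng, 14), (Yan, k1, 1), (Yan, k1, 14)}.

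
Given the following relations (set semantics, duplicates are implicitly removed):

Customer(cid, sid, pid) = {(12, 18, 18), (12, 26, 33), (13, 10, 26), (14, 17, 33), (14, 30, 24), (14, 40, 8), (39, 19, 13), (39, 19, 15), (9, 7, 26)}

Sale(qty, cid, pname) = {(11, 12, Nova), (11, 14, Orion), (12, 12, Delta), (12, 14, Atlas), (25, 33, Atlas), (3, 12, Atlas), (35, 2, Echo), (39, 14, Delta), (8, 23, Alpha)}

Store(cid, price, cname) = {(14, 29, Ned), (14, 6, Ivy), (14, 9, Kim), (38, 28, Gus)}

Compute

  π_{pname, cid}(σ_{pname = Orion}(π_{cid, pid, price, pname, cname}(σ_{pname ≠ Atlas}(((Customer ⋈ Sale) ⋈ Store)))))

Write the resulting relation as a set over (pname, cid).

Natural join on cid: {(12, 18, 18, 11, Nova), (12, 18, 18, 12, Delta), (12, 18, 18, 3, Atlas), (12, 26, 33, 11, Nova), (12, 26, 33, 12, Delta), (12, 26, 33, 3, Atlas), (14, 17, 33, 11, Orion), (14, 17, 33, 12, Atlas), (14, 17, 33, 39, Delta), (14, 30, 24, 11, Orion), (14, 30, 24, 12, Atlas), (14, 30, 24, 39, Delta), (14, 40, 8, 11, Orion), (14, 40, 8, 12, Atlas), (14, 40, 8, 39, Delta)}
Natural join on cid: {(14, 17, 33, 11, Orion, 29, Ned), (14, 17, 33, 11, Orion, 6, Ivy), (14, 17, 33, 11, Orion, 9, Kim), (14, 17, 33, 12, Atlas, 29, Ned), (14, 17, 33, 12, Atlas, 6, Ivy), (14, 17, 33, 12, Atlas, 9, Kim), (14, 17, 33, 39, Delta, 29, Ned), (14, 17, 33, 39, Delta, 6, Ivy), (14, 17, 33, 39, Delta, 9, Kim), (14, 30, 24, 11, Orion, 29, Ned), (14, 30, 24, 11, Orion, 6, Ivy), (14, 30, 24, 11, Orion, 9, Kim), (14, 30, 24, 12, Atlas, 29, Ned), (14, 30, 24, 12, Atlas, 6, Ivy), (14, 30, 24, 12, Atlas, 9, Kim), (14, 30, 24, 39, Delta, 29, Ned), (14, 30, 24, 39, Delta, 6, Ivy), (14, 30, 24, 39, Delta, 9, Kim), (14, 40, 8, 11, Orion, 29, Ned), (14, 40, 8, 11, Orion, 6, Ivy), (14, 40, 8, 11, Orion, 9, Kim), (14, 40, 8, 12, Atlas, 29, Ned), (14, 40, 8, 12, Atlas, 6, Ivy), (14, 40, 8, 12, Atlas, 9, Kim), (14, 40, 8, 39, Delta, 29, Ned), (14, 40, 8, 39, Delta, 6, Ivy), (14, 40, 8, 39, Delta, 9, Kim)}
Filtering on pname ≠ Atlas leaves {(14, 17, 33, 11, Orion, 29, Ned), (14, 17, 33, 11, Orion, 6, Ivy), (14, 17, 33, 11, Orion, 9, Kim), (14, 17, 33, 39, Delta, 29, Ned), (14, 17, 33, 39, Delta, 6, Ivy), (14, 17, 33, 39, Delta, 9, Kim), (14, 30, 24, 11, Orion, 29, Ned), (14, 30, 24, 11, Orion, 6, Ivy), (14, 30, 24, 11, Orion, 9, Kim), (14, 30, 24, 39, Delta, 29, Ned), (14, 30, 24, 39, Delta, 6, Ivy), (14, 30, 24, 39, Delta, 9, Kim), (14, 40, 8, 11, Orion, 29, Ned), (14, 40, 8, 11, Orion, 6, Ivy), (14, 40, 8, 11, Orion, 9, Kim), (14, 40, 8, 39, Delta, 29, Ned), (14, 40, 8, 39, Delta, 6, Ivy), (14, 40, 8, 39, Delta, 9, Kim)}.
π[cid, pid, price, pname, cname]: project onto (cid, pid, price, pname, cname) → {(14, 24, 29, Delta, Ned), (14, 24, 29, Orion, Ned), (14, 24, 6, Delta, Ivy), (14, 24, 6, Orion, Ivy), (14, 24, 9, Delta, Kim), (14, 24, 9, Orion, Kim), (14, 33, 29, Delta, Ned), (14, 33, 29, Orion, Ned), (14, 33, 6, Delta, Ivy), (14, 33, 6, Orion, Ivy), (14, 33, 9, Delta, Kim), (14, 33, 9, Orion, Kim), (14, 8, 29, Delta, Ned), (14, 8, 29, Orion, Ned), (14, 8, 6, Delta, Ivy), (14, 8, 6, Orion, Ivy), (14, 8, 9, Delta, Kim), (14, 8, 9, Orion, Kim)}
Filtering on pname = Orion leaves {(14, 24, 29, Orion, Ned), (14, 24, 6, Orion, Ivy), (14, 24, 9, Orion, Kim), (14, 33, 29, Orion, Ned), (14, 33, 6, Orion, Ivy), (14, 33, 9, Orion, Kim), (14, 8, 29, Orion, Ned), (14, 8, 6, Orion, Ivy), (14, 8, 9, Orion, Kim)}.
π[pname, cid]: project onto (pname, cid) (8 duplicate(s) eliminated) → {(Orion, 14)}

{(Orion, 14)}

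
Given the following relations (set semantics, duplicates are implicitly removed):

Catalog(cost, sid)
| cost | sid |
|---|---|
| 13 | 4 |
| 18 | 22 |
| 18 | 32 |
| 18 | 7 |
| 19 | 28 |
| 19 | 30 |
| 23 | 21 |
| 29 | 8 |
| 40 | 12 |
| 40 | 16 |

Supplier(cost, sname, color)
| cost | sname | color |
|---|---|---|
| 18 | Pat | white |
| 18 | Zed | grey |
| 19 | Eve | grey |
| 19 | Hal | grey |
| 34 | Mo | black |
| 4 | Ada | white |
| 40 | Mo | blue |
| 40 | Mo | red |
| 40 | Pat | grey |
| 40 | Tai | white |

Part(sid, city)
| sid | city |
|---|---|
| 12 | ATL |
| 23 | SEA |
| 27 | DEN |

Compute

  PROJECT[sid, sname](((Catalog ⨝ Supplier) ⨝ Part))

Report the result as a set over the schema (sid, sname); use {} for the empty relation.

{(12, Mo), (12, Pat), (12, Tai)}

Joining Catalog and Supplier on cost yields {(18, 22, Pat, white), (18, 22, Zed, grey), (18, 32, Pat, white), (18, 32, Zed, grey), (18, 7, Pat, white), (18, 7, Zed, grey), (19, 28, Eve, grey), (19, 28, Hal, grey), (19, 30, Eve, grey), (19, 30, Hal, grey), (40, 12, Mo, blue), (40, 12, Mo, red), (40, 12, Pat, grey), (40, 12, Tai, white), (40, 16, Mo, blue), (40, 16, Mo, red), (40, 16, Pat, grey), (40, 16, Tai, white)}.
Joining (Catalog ⨝ Supplier) and Part on sid yields {(40, 12, Mo, blue, ATL), (40, 12, Mo, red, ATL), (40, 12, Pat, grey, ATL), (40, 12, Tai, white, ATL)}.
π_{sid, sname} gives {(12, Mo), (12, Pat), (12, Tai)} (1 duplicate(s) eliminated).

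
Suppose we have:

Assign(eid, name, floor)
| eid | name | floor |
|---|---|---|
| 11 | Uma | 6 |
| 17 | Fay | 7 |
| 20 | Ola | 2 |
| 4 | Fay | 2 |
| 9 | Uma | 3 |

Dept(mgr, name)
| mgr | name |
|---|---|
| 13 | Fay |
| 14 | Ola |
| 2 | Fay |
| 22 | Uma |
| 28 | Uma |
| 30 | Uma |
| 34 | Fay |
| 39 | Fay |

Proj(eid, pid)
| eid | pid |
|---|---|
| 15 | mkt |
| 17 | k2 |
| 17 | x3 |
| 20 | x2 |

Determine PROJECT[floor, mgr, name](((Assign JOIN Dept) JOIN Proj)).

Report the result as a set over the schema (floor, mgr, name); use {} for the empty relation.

Assign ⋈ Dept (natural join on name): {(11, Uma, 6, 22), (11, Uma, 6, 28), (11, Uma, 6, 30), (17, Fay, 7, 13), (17, Fay, 7, 2), (17, Fay, 7, 34), (17, Fay, 7, 39), (20, Ola, 2, 14), (4, Fay, 2, 13), (4, Fay, 2, 2), (4, Fay, 2, 34), (4, Fay, 2, 39), (9, Uma, 3, 22), (9, Uma, 3, 28), (9, Uma, 3, 30)}
(Assign JOIN Dept) ⋈ Proj (natural join on eid): {(17, Fay, 7, 13, k2), (17, Fay, 7, 13, x3), (17, Fay, 7, 2, k2), (17, Fay, 7, 2, x3), (17, Fay, 7, 34, k2), (17, Fay, 7, 34, x3), (17, Fay, 7, 39, k2), (17, Fay, 7, 39, x3), (20, Ola, 2, 14, x2)}
π[floor, mgr, name]: project onto (floor, mgr, name) (4 duplicate(s) eliminated) → {(2, 14, Ola), (7, 13, Fay), (7, 2, Fay), (7, 34, Fay), (7, 39, Fay)}

{(2, 14, Ola), (7, 13, Fay), (7, 2, Fay), (7, 34, Fay), (7, 39, Fay)}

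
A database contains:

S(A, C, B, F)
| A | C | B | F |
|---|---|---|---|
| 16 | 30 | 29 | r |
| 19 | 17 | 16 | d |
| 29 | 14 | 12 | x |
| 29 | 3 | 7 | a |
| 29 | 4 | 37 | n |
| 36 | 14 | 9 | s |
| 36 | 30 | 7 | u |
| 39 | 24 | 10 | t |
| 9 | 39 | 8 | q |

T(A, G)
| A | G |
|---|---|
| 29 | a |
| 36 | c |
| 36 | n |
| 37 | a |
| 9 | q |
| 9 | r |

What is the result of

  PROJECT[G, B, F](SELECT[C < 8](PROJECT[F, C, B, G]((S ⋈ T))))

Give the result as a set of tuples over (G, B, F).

{(a, 37, n), (a, 7, a)}

S ⋈ T (natural join on A): {(29, 14, 12, x, a), (29, 3, 7, a, a), (29, 4, 37, n, a), (36, 14, 9, s, c), (36, 14, 9, s, n), (36, 30, 7, u, c), (36, 30, 7, u, n), (9, 39, 8, q, q), (9, 39, 8, q, r)}
Projecting to F, C, B, G: {(a, 3, 7, a), (n, 4, 37, a), (q, 39, 8, q), (q, 39, 8, r), (s, 14, 9, c), (s, 14, 9, n), (u, 30, 7, c), (u, 30, 7, n), (x, 14, 12, a)}
Filtering on C < 8 leaves {(a, 3, 7, a), (n, 4, 37, a)}.
Projecting to G, B, F: {(a, 37, n), (a, 7, a)}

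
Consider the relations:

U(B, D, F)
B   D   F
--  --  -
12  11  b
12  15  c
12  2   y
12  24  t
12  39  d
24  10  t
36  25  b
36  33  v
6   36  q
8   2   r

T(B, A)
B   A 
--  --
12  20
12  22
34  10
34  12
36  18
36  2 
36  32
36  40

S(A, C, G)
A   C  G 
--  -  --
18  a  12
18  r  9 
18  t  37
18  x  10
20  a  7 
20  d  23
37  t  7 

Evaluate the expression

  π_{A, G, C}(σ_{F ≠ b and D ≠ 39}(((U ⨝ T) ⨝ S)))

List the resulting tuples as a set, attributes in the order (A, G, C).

{(18, 10, x), (18, 12, a), (18, 37, t), (18, 9, r), (20, 23, d), (20, 7, a)}

U ⋈ T (natural join on B): {(12, 11, b, 20), (12, 11, b, 22), (12, 15, c, 20), (12, 15, c, 22), (12, 2, y, 20), (12, 2, y, 22), (12, 24, t, 20), (12, 24, t, 22), (12, 39, d, 20), (12, 39, d, 22), (36, 25, b, 18), (36, 25, b, 2), (36, 25, b, 32), (36, 25, b, 40), (36, 33, v, 18), (36, 33, v, 2), (36, 33, v, 32), (36, 33, v, 40)}
(U ⨝ T) ⋈ S (natural join on A): {(12, 11, b, 20, a, 7), (12, 11, b, 20, d, 23), (12, 15, c, 20, a, 7), (12, 15, c, 20, d, 23), (12, 2, y, 20, a, 7), (12, 2, y, 20, d, 23), (12, 24, t, 20, a, 7), (12, 24, t, 20, d, 23), (12, 39, d, 20, a, 7), (12, 39, d, 20, d, 23), (36, 25, b, 18, a, 12), (36, 25, b, 18, r, 9), (36, 25, b, 18, t, 37), (36, 25, b, 18, x, 10), (36, 33, v, 18, a, 12), (36, 33, v, 18, r, 9), (36, 33, v, 18, t, 37), (36, 33, v, 18, x, 10)}
Apply σ_{F ≠ b and D ≠ 39}; surviving tuples: {(12, 15, c, 20, a, 7), (12, 15, c, 20, d, 23), (12, 2, y, 20, a, 7), (12, 2, y, 20, d, 23), (12, 24, t, 20, a, 7), (12, 24, t, 20, d, 23), (36, 33, v, 18, a, 12), (36, 33, v, 18, r, 9), (36, 33, v, 18, t, 37), (36, 33, v, 18, x, 10)}
π[A, G, C]: project onto (A, G, C) (4 duplicate(s) eliminated) → {(18, 10, x), (18, 12, a), (18, 37, t), (18, 9, r), (20, 23, d), (20, 7, a)}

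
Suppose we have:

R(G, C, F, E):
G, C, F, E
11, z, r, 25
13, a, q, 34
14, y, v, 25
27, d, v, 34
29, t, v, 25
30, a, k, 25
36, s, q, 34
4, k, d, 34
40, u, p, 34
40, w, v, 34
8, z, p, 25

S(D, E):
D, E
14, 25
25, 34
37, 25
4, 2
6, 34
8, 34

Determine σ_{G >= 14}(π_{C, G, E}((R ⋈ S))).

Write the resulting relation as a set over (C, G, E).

{(a, 30, 25), (d, 27, 34), (s, 36, 34), (t, 29, 25), (u, 40, 34), (w, 40, 34), (y, 14, 25)}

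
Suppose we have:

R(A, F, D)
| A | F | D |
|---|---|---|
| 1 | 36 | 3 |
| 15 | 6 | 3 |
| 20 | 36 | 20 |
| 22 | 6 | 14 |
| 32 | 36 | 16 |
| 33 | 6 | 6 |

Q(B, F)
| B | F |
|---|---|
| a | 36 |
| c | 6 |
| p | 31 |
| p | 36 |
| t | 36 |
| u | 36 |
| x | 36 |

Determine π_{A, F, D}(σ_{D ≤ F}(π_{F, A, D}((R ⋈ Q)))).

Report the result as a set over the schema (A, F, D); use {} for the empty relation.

R ⋈ Q (natural join on F): {(1, 36, 3, a), (1, 36, 3, p), (1, 36, 3, t), (1, 36, 3, u), (1, 36, 3, x), (15, 6, 3, c), (20, 36, 20, a), (20, 36, 20, p), (20, 36, 20, t), (20, 36, 20, u), (20, 36, 20, x), (22, 6, 14, c), (32, 36, 16, a), (32, 36, 16, p), (32, 36, 16, t), (32, 36, 16, u), (32, 36, 16, x), (33, 6, 6, c)}
Keep only column(s) F, A, D (12 duplicate(s) eliminated): {(36, 1, 3), (36, 20, 20), (36, 32, 16), (6, 15, 3), (6, 22, 14), (6, 33, 6)}
Selection D ≤ F: {(36, 1, 3), (36, 20, 20), (36, 32, 16), (6, 15, 3), (6, 33, 6)}
Keep only column(s) A, F, D: {(1, 36, 3), (15, 6, 3), (20, 36, 20), (32, 36, 16), (33, 6, 6)}

{(1, 36, 3), (15, 6, 3), (20, 36, 20), (32, 36, 16), (33, 6, 6)}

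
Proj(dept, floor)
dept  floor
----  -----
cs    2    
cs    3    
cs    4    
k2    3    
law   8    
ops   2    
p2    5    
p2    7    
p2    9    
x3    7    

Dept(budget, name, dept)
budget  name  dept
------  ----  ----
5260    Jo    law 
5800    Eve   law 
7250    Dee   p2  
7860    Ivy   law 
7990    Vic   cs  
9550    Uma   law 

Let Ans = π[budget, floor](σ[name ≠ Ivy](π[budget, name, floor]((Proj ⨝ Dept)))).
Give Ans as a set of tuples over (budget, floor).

{(5260, 8), (5800, 8), (7250, 5), (7250, 7), (7250, 9), (7990, 2), (7990, 3), (7990, 4), (9550, 8)}

Joining Proj and Dept on dept yields {(cs, 2, 7990, Vic), (cs, 3, 7990, Vic), (cs, 4, 7990, Vic), (law, 8, 5260, Jo), (law, 8, 5800, Eve), (law, 8, 7860, Ivy), (law, 8, 9550, Uma), (p2, 5, 7250, Dee), (p2, 7, 7250, Dee), (p2, 9, 7250, Dee)}.
Keep only column(s) budget, name, floor: {(5260, Jo, 8), (5800, Eve, 8), (7250, Dee, 5), (7250, Dee, 7), (7250, Dee, 9), (7860, Ivy, 8), (7990, Vic, 2), (7990, Vic, 3), (7990, Vic, 4), (9550, Uma, 8)}
σ[name ≠ Ivy]: keep tuples satisfying name ≠ Ivy → {(5260, Jo, 8), (5800, Eve, 8), (7250, Dee, 5), (7250, Dee, 7), (7250, Dee, 9), (7990, Vic, 2), (7990, Vic, 3), (7990, Vic, 4), (9550, Uma, 8)}
Keep only column(s) budget, floor: {(5260, 8), (5800, 8), (7250, 5), (7250, 7), (7250, 9), (7990, 2), (7990, 3), (7990, 4), (9550, 8)}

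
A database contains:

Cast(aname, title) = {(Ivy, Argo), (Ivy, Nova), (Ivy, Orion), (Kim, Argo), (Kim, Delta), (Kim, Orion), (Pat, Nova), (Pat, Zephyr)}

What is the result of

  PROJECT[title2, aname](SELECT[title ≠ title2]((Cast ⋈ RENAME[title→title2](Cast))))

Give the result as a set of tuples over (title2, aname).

ρ[title→title2]: schema becomes (aname, title2); tuples unchanged.
Joining Cast and RENAME[title→title2](Cast) on aname yields {(Ivy, Argo, Argo), (Ivy, Argo, Nova), (Ivy, Argo, Orion), (Ivy, Nova, Argo), (Ivy, Nova, Nova), (Ivy, Nova, Orion), (Ivy, Orion, Argo), (Ivy, Orion, Nova), (Ivy, Orion, Orion), (Kim, Argo, Argo), (Kim, Argo, Delta), (Kim, Argo, Orion), (Kim, Delta, Argo), (Kim, Delta, Delta), (Kim, Delta, Orion), (Kim, Orion, Argo), (Kim, Orion, Delta), (Kim, Orion, Orion), (Pat, Nova, Nova), (Pat, Nova, Zephyr), (Pat, Zephyr, Nova), (Pat, Zephyr, Zephyr)}.
Filtering on title ≠ title2 leaves {(Ivy, Argo, Nova), (Ivy, Argo, Orion), (Ivy, Nova, Argo), (Ivy, Nova, Orion), (Ivy, Orion, Argo), (Ivy, Orion, Nova), (Kim, Argo, Delta), (Kim, Argo, Orion), (Kim, Delta, Argo), (Kim, Delta, Orion), (Kim, Orion, Argo), (Kim, Orion, Delta), (Pat, Nova, Zephyr), (Pat, Zephyr, Nova)}.
π_{title2, aname} gives {(Argo, Ivy), (Argo, Kim), (Delta, Kim), (Nova, Ivy), (Nova, Pat), (Orion, Ivy), (Orion, Kim), (Zephyr, Pat)} (6 duplicate(s) eliminated).

{(Argo, Ivy), (Argo, Kim), (Delta, Kim), (Nova, Ivy), (Nova, Pat), (Orion, Ivy), (Orion, Kim), (Zephyr, Pat)}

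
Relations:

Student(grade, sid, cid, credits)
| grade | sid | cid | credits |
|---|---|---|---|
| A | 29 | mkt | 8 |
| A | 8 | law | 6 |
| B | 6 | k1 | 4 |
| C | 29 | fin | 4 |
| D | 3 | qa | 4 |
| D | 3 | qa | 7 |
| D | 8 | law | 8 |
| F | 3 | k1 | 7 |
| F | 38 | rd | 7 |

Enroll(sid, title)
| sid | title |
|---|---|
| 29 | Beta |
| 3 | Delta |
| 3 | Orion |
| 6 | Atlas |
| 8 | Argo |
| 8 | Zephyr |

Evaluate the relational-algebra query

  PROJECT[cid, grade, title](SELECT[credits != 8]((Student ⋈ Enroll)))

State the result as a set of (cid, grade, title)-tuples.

Student ⋈ Enroll (natural join on sid): {(A, 29, mkt, 8, Beta), (A, 8, law, 6, Argo), (A, 8, law, 6, Zephyr), (B, 6, k1, 4, Atlas), (C, 29, fin, 4, Beta), (D, 3, qa, 4, Delta), (D, 3, qa, 4, Orion), (D, 3, qa, 7, Delta), (D, 3, qa, 7, Orion), (D, 8, law, 8, Argo), (D, 8, law, 8, Zephyr), (F, 3, k1, 7, Delta), (F, 3, k1, 7, Orion)}
σ[credits != 8]: keep tuples satisfying credits != 8 → {(A, 8, law, 6, Argo), (A, 8, law, 6, Zephyr), (B, 6, k1, 4, Atlas), (C, 29, fin, 4, Beta), (D, 3, qa, 4, Delta), (D, 3, qa, 4, Orion), (D, 3, qa, 7, Delta), (D, 3, qa, 7, Orion), (F, 3, k1, 7, Delta), (F, 3, k1, 7, Orion)}
π[cid, grade, title]: project onto (cid, grade, title) (2 duplicate(s) eliminated) → {(fin, C, Beta), (k1, B, Atlas), (k1, F, Delta), (k1, F, Orion), (law, A, Argo), (law, A, Zephyr), (qa, D, Delta), (qa, D, Orion)}

{(fin, C, Beta), (k1, B, Atlas), (k1, F, Delta), (k1, F, Orion), (law, A, Argo), (law, A, Zephyr), (qa, D, Delta), (qa, D, Orion)}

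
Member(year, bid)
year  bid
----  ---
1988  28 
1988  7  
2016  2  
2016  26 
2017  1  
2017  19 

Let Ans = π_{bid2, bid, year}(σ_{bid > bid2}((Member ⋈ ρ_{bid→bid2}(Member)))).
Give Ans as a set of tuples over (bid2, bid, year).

ρ[bid→bid2]: schema becomes (year, bid2); tuples unchanged.
Joining Member and ρ_{bid→bid2}(Member) on year yields {(1988, 28, 28), (1988, 28, 7), (1988, 7, 28), (1988, 7, 7), (2016, 2, 2), (2016, 2, 26), (2016, 26, 2), (2016, 26, 26), (2017, 1, 1), (2017, 1, 19), (2017, 19, 1), (2017, 19, 19)}.
Apply σ_{bid > bid2}; surviving tuples: {(1988, 28, 7), (2016, 26, 2), (2017, 19, 1)}
Projecting to bid2, bid, year: {(1, 19, 2017), (2, 26, 2016), (7, 28, 1988)}

{(1, 19, 2017), (2, 26, 2016), (7, 28, 1988)}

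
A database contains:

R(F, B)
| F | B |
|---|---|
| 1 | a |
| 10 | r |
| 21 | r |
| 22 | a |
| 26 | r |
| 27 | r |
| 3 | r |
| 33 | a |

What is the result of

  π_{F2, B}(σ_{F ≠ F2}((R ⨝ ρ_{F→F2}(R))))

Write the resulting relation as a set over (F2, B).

{(1, a), (10, r), (21, r), (22, a), (26, r), (27, r), (3, r), (33, a)}

ρ[F→F2]: schema becomes (F2, B); tuples unchanged.
Natural join on B: {(1, a, 1), (1, a, 22), (1, a, 33), (10, r, 10), (10, r, 21), (10, r, 26), (10, r, 27), (10, r, 3), (21, r, 10), (21, r, 21), (21, r, 26), (21, r, 27), (21, r, 3), (22, a, 1), (22, a, 22), (22, a, 33), (26, r, 10), (26, r, 21), (26, r, 26), (26, r, 27), (26, r, 3), (27, r, 10), (27, r, 21), (27, r, 26), (27, r, 27), (27, r, 3), (3, r, 10), (3, r, 21), (3, r, 26), (3, r, 27), (3, r, 3), (33, a, 1), (33, a, 22), (33, a, 33)}
Selection F ≠ F2: {(1, a, 22), (1, a, 33), (10, r, 21), (10, r, 26), (10, r, 27), (10, r, 3), (21, r, 10), (21, r, 26), (21, r, 27), (21, r, 3), (22, a, 1), (22, a, 33), (26, r, 10), (26, r, 21), (26, r, 27), (26, r, 3), (27, r, 10), (27, r, 21), (27, r, 26), (27, r, 3), (3, r, 10), (3, r, 21), (3, r, 26), (3, r, 27), (33, a, 1), (33, a, 22)}
Projecting to F2, B (18 duplicate(s) eliminated): {(1, a), (10, r), (21, r), (22, a), (26, r), (27, r), (3, r), (33, a)}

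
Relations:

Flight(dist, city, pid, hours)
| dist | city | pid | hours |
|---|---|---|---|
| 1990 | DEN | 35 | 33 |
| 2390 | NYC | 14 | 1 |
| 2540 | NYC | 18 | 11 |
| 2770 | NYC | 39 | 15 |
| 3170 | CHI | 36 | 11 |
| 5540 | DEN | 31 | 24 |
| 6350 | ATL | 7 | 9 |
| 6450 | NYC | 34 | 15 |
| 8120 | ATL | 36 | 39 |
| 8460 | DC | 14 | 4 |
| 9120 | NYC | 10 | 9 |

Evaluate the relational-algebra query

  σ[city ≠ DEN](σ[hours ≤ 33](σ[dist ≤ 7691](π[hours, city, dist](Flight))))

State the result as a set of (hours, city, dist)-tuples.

Projecting to hours, city, dist: {(1, NYC, 2390), (11, CHI, 3170), (11, NYC, 2540), (15, NYC, 2770), (15, NYC, 6450), (24, DEN, 5540), (33, DEN, 1990), (39, ATL, 8120), (4, DC, 8460), (9, ATL, 6350), (9, NYC, 9120)}
σ[dist ≤ 7691]: keep tuples satisfying dist ≤ 7691 → {(1, NYC, 2390), (11, CHI, 3170), (11, NYC, 2540), (15, NYC, 2770), (15, NYC, 6450), (24, DEN, 5540), (33, DEN, 1990), (9, ATL, 6350)}
σ[hours ≤ 33]: keep tuples satisfying hours ≤ 33 → {(1, NYC, 2390), (11, CHI, 3170), (11, NYC, 2540), (15, NYC, 2770), (15, NYC, 6450), (24, DEN, 5540), (33, DEN, 1990), (9, ATL, 6350)}
σ[city ≠ DEN]: keep tuples satisfying city ≠ DEN → {(1, NYC, 2390), (11, CHI, 3170), (11, NYC, 2540), (15, NYC, 2770), (15, NYC, 6450), (9, ATL, 6350)}

{(1, NYC, 2390), (11, CHI, 3170), (11, NYC, 2540), (15, NYC, 2770), (15, NYC, 6450), (9, ATL, 6350)}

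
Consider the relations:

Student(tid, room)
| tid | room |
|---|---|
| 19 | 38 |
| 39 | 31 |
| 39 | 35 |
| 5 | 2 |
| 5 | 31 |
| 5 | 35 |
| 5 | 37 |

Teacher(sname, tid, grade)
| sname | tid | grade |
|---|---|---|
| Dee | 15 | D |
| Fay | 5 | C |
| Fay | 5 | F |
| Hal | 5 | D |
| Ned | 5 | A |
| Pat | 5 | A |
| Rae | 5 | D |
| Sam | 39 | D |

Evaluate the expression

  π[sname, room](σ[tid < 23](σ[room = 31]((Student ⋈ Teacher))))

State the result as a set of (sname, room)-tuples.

Natural join on tid: {(39, 31, Sam, D), (39, 35, Sam, D), (5, 2, Fay, C), (5, 2, Fay, F), (5, 2, Hal, D), (5, 2, Ned, A), (5, 2, Pat, A), (5, 2, Rae, D), (5, 31, Fay, C), (5, 31, Fay, F), (5, 31, Hal, D), (5, 31, Ned, A), (5, 31, Pat, A), (5, 31, Rae, D), (5, 35, Fay, C), (5, 35, Fay, F), (5, 35, Hal, D), (5, 35, Ned, A), (5, 35, Pat, A), (5, 35, Rae, D), (5, 37, Fay, C), (5, 37, Fay, F), (5, 37, Hal, D), (5, 37, Ned, A), (5, 37, Pat, A), (5, 37, Rae, D)}
Apply σ_{room = 31}; surviving tuples: {(39, 31, Sam, D), (5, 31, Fay, C), (5, 31, Fay, F), (5, 31, Hal, D), (5, 31, Ned, A), (5, 31, Pat, A), (5, 31, Rae, D)}
Apply σ_{tid < 23}; surviving tuples: {(5, 31, Fay, C), (5, 31, Fay, F), (5, 31, Hal, D), (5, 31, Ned, A), (5, 31, Pat, A), (5, 31, Rae, D)}
π_{sname, room} gives {(Fay, 31), (Hal, 31), (Ned, 31), (Pat, 31), (Rae, 31)} (1 duplicate(s) eliminated).

{(Fay, 31), (Hal, 31), (Ned, 31), (Pat, 31), (Rae, 31)}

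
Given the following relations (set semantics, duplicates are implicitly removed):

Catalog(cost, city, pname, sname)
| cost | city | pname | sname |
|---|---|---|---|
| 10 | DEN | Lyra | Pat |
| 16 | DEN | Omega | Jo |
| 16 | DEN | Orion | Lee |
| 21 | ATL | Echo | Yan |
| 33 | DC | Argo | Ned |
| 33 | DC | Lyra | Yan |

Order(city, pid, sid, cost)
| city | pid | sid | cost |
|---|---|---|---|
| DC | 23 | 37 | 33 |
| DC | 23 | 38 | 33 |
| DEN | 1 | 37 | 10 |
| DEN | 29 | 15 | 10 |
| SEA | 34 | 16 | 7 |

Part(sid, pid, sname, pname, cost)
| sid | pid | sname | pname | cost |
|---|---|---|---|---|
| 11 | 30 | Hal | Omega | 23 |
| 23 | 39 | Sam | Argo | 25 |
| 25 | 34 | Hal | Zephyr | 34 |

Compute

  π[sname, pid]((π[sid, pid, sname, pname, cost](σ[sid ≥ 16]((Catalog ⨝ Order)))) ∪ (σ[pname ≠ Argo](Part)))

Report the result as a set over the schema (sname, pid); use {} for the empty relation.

Catalog ⋈ Order (natural join on cost, city): {(10, DEN, Lyra, Pat, 1, 37), (10, DEN, Lyra, Pat, 29, 15), (33, DC, Argo, Ned, 23, 37), (33, DC, Argo, Ned, 23, 38), (33, DC, Lyra, Yan, 23, 37), (33, DC, Lyra, Yan, 23, 38)}
Apply σ_{sid ≥ 16}; surviving tuples: {(10, DEN, Lyra, Pat, 1, 37), (33, DC, Argo, Ned, 23, 37), (33, DC, Argo, Ned, 23, 38), (33, DC, Lyra, Yan, 23, 37), (33, DC, Lyra, Yan, 23, 38)}
Projecting to sid, pid, sname, pname, cost: {(37, 1, Pat, Lyra, 10), (37, 23, Ned, Argo, 33), (37, 23, Yan, Lyra, 33), (38, 23, Ned, Argo, 33), (38, 23, Yan, Lyra, 33)}
Apply σ_{pname ≠ Argo}; surviving tuples: {(11, 30, Hal, Omega, 23), (25, 34, Hal, Zephyr, 34)}
Taking the union: {(11, 30, Hal, Omega, 23), (25, 34, Hal, Zephyr, 34), (37, 1, Pat, Lyra, 10), (37, 23, Ned, Argo, 33), (37, 23, Yan, Lyra, 33), (38, 23, Ned, Argo, 33), (38, 23, Yan, Lyra, 33)}
Projecting to sname, pid (2 duplicate(s) eliminated): {(Hal, 30), (Hal, 34), (Ned, 23), (Pat, 1), (Yan, 23)}

{(Hal, 30), (Hal, 34), (Ned, 23), (Pat, 1), (Yan, 23)}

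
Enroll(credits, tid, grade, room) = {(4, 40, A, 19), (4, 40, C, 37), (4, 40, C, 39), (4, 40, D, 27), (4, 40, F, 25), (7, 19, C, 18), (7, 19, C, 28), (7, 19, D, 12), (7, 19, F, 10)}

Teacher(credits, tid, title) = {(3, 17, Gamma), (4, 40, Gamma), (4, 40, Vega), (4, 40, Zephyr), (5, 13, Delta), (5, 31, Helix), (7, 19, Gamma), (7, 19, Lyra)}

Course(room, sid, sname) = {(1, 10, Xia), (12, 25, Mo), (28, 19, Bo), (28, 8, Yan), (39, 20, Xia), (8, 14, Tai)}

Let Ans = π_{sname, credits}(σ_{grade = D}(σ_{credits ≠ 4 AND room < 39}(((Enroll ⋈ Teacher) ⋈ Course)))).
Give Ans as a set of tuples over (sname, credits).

Natural join on credits, tid: {(4, 40, A, 19, Gamma), (4, 40, A, 19, Vega), (4, 40, A, 19, Zephyr), (4, 40, C, 37, Gamma), (4, 40, C, 37, Vega), (4, 40, C, 37, Zephyr), (4, 40, C, 39, Gamma), (4, 40, C, 39, Vega), (4, 40, C, 39, Zephyr), (4, 40, D, 27, Gamma), (4, 40, D, 27, Vega), (4, 40, D, 27, Zephyr), (4, 40, F, 25, Gamma), (4, 40, F, 25, Vega), (4, 40, F, 25, Zephyr), (7, 19, C, 18, Gamma), (7, 19, C, 18, Lyra), (7, 19, C, 28, Gamma), (7, 19, C, 28, Lyra), (7, 19, D, 12, Gamma), (7, 19, D, 12, Lyra), (7, 19, F, 10, Gamma), (7, 19, F, 10, Lyra)}
Natural join on room: {(4, 40, C, 39, Gamma, 20, Xia), (4, 40, C, 39, Vega, 20, Xia), (4, 40, C, 39, Zephyr, 20, Xia), (7, 19, C, 28, Gamma, 19, Bo), (7, 19, C, 28, Gamma, 8, Yan), (7, 19, C, 28, Lyra, 19, Bo), (7, 19, C, 28, Lyra, 8, Yan), (7, 19, D, 12, Gamma, 25, Mo), (7, 19, D, 12, Lyra, 25, Mo)}
Apply σ_{credits ≠ 4 AND room < 39}; surviving tuples: {(7, 19, C, 28, Gamma, 19, Bo), (7, 19, C, 28, Gamma, 8, Yan), (7, 19, C, 28, Lyra, 19, Bo), (7, 19, C, 28, Lyra, 8, Yan), (7, 19, D, 12, Gamma, 25, Mo), (7, 19, D, 12, Lyra, 25, Mo)}
Apply σ_{grade = D}; surviving tuples: {(7, 19, D, 12, Gamma, 25, Mo), (7, 19, D, 12, Lyra, 25, Mo)}
Projecting to sname, credits (1 duplicate(s) eliminated): {(Mo, 7)}

{(Mo, 7)}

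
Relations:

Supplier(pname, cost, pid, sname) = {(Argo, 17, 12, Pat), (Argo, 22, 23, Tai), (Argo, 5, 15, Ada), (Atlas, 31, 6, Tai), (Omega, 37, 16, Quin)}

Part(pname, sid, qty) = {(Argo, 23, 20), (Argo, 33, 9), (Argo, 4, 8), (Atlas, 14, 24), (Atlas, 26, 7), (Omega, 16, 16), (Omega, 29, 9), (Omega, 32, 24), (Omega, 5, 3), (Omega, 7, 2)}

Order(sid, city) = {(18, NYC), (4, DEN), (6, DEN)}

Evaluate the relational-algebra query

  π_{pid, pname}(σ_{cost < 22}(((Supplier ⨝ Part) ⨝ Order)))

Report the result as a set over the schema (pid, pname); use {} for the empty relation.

{(12, Argo), (15, Argo)}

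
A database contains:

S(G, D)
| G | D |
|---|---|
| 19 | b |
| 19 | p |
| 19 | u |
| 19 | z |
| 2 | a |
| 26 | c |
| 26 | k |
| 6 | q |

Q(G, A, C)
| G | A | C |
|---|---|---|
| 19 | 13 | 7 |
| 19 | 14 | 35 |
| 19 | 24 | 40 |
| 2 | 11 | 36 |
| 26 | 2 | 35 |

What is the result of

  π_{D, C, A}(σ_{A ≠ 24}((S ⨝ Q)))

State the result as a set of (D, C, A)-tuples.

Joining S and Q on G yields {(19, b, 13, 7), (19, b, 14, 35), (19, b, 24, 40), (19, p, 13, 7), (19, p, 14, 35), (19, p, 24, 40), (19, u, 13, 7), (19, u, 14, 35), (19, u, 24, 40), (19, z, 13, 7), (19, z, 14, 35), (19, z, 24, 40), (2, a, 11, 36), (26, c, 2, 35), (26, k, 2, 35)}.
Selection A ≠ 24: {(19, b, 13, 7), (19, b, 14, 35), (19, p, 13, 7), (19, p, 14, 35), (19, u, 13, 7), (19, u, 14, 35), (19, z, 13, 7), (19, z, 14, 35), (2, a, 11, 36), (26, c, 2, 35), (26, k, 2, 35)}
π_{D, C, A} gives {(a, 36, 11), (b, 35, 14), (b, 7, 13), (c, 35, 2), (k, 35, 2), (p, 35, 14), (p, 7, 13), (u, 35, 14), (u, 7, 13), (z, 35, 14), (z, 7, 13)}.

{(a, 36, 11), (b, 35, 14), (b, 7, 13), (c, 35, 2), (k, 35, 2), (p, 35, 14), (p, 7, 13), (u, 35, 14), (u, 7, 13), (z, 35, 14), (z, 7, 13)}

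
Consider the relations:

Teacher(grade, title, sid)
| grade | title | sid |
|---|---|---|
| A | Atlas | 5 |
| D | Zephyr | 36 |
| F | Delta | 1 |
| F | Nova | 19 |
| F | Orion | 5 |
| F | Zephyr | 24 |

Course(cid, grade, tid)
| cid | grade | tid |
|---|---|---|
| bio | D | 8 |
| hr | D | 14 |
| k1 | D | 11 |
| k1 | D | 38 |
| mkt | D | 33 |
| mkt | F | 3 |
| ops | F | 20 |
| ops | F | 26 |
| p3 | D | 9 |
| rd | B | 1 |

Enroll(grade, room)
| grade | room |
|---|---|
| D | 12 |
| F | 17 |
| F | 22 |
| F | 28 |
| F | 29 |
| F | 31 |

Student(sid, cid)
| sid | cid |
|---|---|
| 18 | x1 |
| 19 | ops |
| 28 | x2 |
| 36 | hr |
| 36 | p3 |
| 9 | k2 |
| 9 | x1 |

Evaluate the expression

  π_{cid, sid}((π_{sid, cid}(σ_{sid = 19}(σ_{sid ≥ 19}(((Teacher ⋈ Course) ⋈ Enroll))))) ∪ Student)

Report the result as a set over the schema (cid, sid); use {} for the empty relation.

Natural join on grade: {(D, Zephyr, 36, bio, 8), (D, Zephyr, 36, hr, 14), (D, Zephyr, 36, k1, 11), (D, Zephyr, 36, k1, 38), (D, Zephyr, 36, mkt, 33), (D, Zephyr, 36, p3, 9), (F, Delta, 1, mkt, 3), (F, Delta, 1, ops, 20), (F, Delta, 1, ops, 26), (F, Nova, 19, mkt, 3), (F, Nova, 19, ops, 20), (F, Nova, 19, ops, 26), (F, Orion, 5, mkt, 3), (F, Orion, 5, ops, 20), (F, Orion, 5, ops, 26), (F, Zephyr, 24, mkt, 3), (F, Zephyr, 24, ops, 20), (F, Zephyr, 24, ops, 26)}
Natural join on grade: {(D, Zephyr, 36, bio, 8, 12), (D, Zephyr, 36, hr, 14, 12), (D, Zephyr, 36, k1, 11, 12), (D, Zephyr, 36, k1, 38, 12), (D, Zephyr, 36, mkt, 33, 12), (D, Zephyr, 36, p3, 9, 12), (F, Delta, 1, mkt, 3, 17), (F, Delta, 1, mkt, 3, 22), (F, Delta, 1, mkt, 3, 28), (F, Delta, 1, mkt, 3, 29), (F, Delta, 1, mkt, 3, 31), (F, Delta, 1, ops, 20, 17), (F, Delta, 1, ops, 20, 22), (F, Delta, 1, ops, 20, 28), (F, Delta, 1, ops, 20, 29), (F, Delta, 1, ops, 20, 31), (F, Delta, 1, ops, 26, 17), (F, Delta, 1, ops, 26, 22), (F, Delta, 1, ops, 26, 28), (F, Delta, 1, ops, 26, 29), (F, Delta, 1, ops, 26, 31), (F, Nova, 19, mkt, 3, 17), (F, Nova, 19, mkt, 3, 22), (F, Nova, 19, mkt, 3, 28), (F, Nova, 19, mkt, 3, 29), (F, Nova, 19, mkt, 3, 31), (F, Nova, 19, ops, 20, 17), (F, Nova, 19, ops, 20, 22), (F, Nova, 19, ops, 20, 28), (F, Nova, 19, ops, 20, 29), (F, Nova, 19, ops, 20, 31), (F, Nova, 19, ops, 26, 17), (F, Nova, 19, ops, 26, 22), (F, Nova, 19, ops, 26, 28), (F, Nova, 19, ops, 26, 29), (F, Nova, 19, ops, 26, 31), (F, Orion, 5, mkt, 3, 17), (F, Orion, 5, mkt, 3, 22), (F, Orion, 5, mkt, 3, 28), (F, Orion, 5, mkt, 3, 29), (F, Orion, 5, mkt, 3, 31), (F, Orion, 5, ops, 20, 17), (F, Orion, 5, ops, 20, 22), (F, Orion, 5, ops, 20, 28), (F, Orion, 5, ops, 20, 29), (F, Orion, 5, ops, 20, 31), (F, Orion, 5, ops, 26, 17), (F, Orion, 5, ops, 26, 22), (F, Orion, 5, ops, 26, 28), (F, Orion, 5, ops, 26, 29), (F, Orion, 5, ops, 26, 31), (F, Zephyr, 24, mkt, 3, 17), (F, Zephyr, 24, mkt, 3, 22), (F, Zephyr, 24, mkt, 3, 28), (F, Zephyr, 24, mkt, 3, 29), (F, Zephyr, 24, mkt, 3, 31), (F, Zephyr, 24, ops, 20, 17), (F, Zephyr, 24, ops, 20, 22), (F, Zephyr, 24, ops, 20, 28), (F, Zephyr, 24, ops, 20, 29), (F, Zephyr, 24, ops, 20, 31), (F, Zephyr, 24, ops, 26, 17), (F, Zephyr, 24, ops, 26, 22), (F, Zephyr, 24, ops, 26, 28), (F, Zephyr, 24, ops, 26, 29), (F, Zephyr, 24, ops, 26, 31)}
Selection sid ≥ 19: {(D, Zephyr, 36, bio, 8, 12), (D, Zephyr, 36, hr, 14, 12), (D, Zephyr, 36, k1, 11, 12), (D, Zephyr, 36, k1, 38, 12), (D, Zephyr, 36, mkt, 33, 12), (D, Zephyr, 36, p3, 9, 12), (F, Nova, 19, mkt, 3, 17), (F, Nova, 19, mkt, 3, 22), (F, Nova, 19, mkt, 3, 28), (F, Nova, 19, mkt, 3, 29), (F, Nova, 19, mkt, 3, 31), (F, Nova, 19, ops, 20, 17), (F, Nova, 19, ops, 20, 22), (F, Nova, 19, ops, 20, 28), (F, Nova, 19, ops, 20, 29), (F, Nova, 19, ops, 20, 31), (F, Nova, 19, ops, 26, 17), (F, Nova, 19, ops, 26, 22), (F, Nova, 19, ops, 26, 28), (F, Nova, 19, ops, 26, 29), (F, Nova, 19, ops, 26, 31), (F, Zephyr, 24, mkt, 3, 17), (F, Zephyr, 24, mkt, 3, 22), (F, Zephyr, 24, mkt, 3, 28), (F, Zephyr, 24, mkt, 3, 29), (F, Zephyr, 24, mkt, 3, 31), (F, Zephyr, 24, ops, 20, 17), (F, Zephyr, 24, ops, 20, 22), (F, Zephyr, 24, ops, 20, 28), (F, Zephyr, 24, ops, 20, 29), (F, Zephyr, 24, ops, 20, 31), (F, Zephyr, 24, ops, 26, 17), (F, Zephyr, 24, ops, 26, 22), (F, Zephyr, 24, ops, 26, 28), (F, Zephyr, 24, ops, 26, 29), (F, Zephyr, 24, ops, 26, 31)}
Selection sid = 19: {(F, Nova, 19, mkt, 3, 17), (F, Nova, 19, mkt, 3, 22), (F, Nova, 19, mkt, 3, 28), (F, Nova, 19, mkt, 3, 29), (F, Nova, 19, mkt, 3, 31), (F, Nova, 19, ops, 20, 17), (F, Nova, 19, ops, 20, 22), (F, Nova, 19, ops, 20, 28), (F, Nova, 19, ops, 20, 29), (F, Nova, 19, ops, 20, 31), (F, Nova, 19, ops, 26, 17), (F, Nova, 19, ops, 26, 22), (F, Nova, 19, ops, 26, 28), (F, Nova, 19, ops, 26, 29), (F, Nova, 19, ops, 26, 31)}
Projecting to sid, cid (13 duplicate(s) eliminated): {(19, mkt), (19, ops)}
Union: {(19, mkt), (19, ops)} with {(18, x1), (19, ops), (28, x2), (36, hr), (36, p3), (9, k2), (9, x1)} → {(18, x1), (19, mkt), (19, ops), (28, x2), (36, hr), (36, p3), (9, k2), (9, x1)}
Projecting to cid, sid: {(hr, 36), (k2, 9), (mkt, 19), (ops, 19), (p3, 36), (x1, 18), (x1, 9), (x2, 28)}

{(hr, 36), (k2, 9), (mkt, 19), (ops, 19), (p3, 36), (x1, 18), (x1, 9), (x2, 28)}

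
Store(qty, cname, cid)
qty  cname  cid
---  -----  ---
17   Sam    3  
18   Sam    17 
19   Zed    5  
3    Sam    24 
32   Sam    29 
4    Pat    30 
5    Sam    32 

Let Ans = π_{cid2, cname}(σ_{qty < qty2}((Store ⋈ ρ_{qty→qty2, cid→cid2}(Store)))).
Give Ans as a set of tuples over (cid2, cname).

{(17, Sam), (29, Sam), (3, Sam), (32, Sam)}

ρ[qty→qty2, cid→cid2]: schema becomes (qty2, cname, cid2); tuples unchanged.
Natural join on cname: {(17, Sam, 3, 17, 3), (17, Sam, 3, 18, 17), (17, Sam, 3, 3, 24), (17, Sam, 3, 32, 29), (17, Sam, 3, 5, 32), (18, Sam, 17, 17, 3), (18, Sam, 17, 18, 17), (18, Sam, 17, 3, 24), (18, Sam, 17, 32, 29), (18, Sam, 17, 5, 32), (19, Zed, 5, 19, 5), (3, Sam, 24, 17, 3), (3, Sam, 24, 18, 17), (3, Sam, 24, 3, 24), (3, Sam, 24, 32, 29), (3, Sam, 24, 5, 32), (32, Sam, 29, 17, 3), (32, Sam, 29, 18, 17), (32, Sam, 29, 3, 24), (32, Sam, 29, 32, 29), (32, Sam, 29, 5, 32), (4, Pat, 30, 4, 30), (5, Sam, 32, 17, 3), (5, Sam, 32, 18, 17), (5, Sam, 32, 3, 24), (5, Sam, 32, 32, 29), (5, Sam, 32, 5, 32)}
σ[qty < qty2]: keep tuples satisfying qty < qty2 → {(17, Sam, 3, 18, 17), (17, Sam, 3, 32, 29), (18, Sam, 17, 32, 29), (3, Sam, 24, 17, 3), (3, Sam, 24, 18, 17), (3, Sam, 24, 32, 29), (3, Sam, 24, 5, 32), (5, Sam, 32, 17, 3), (5, Sam, 32, 18, 17), (5, Sam, 32, 32, 29)}
Projecting to cid2, cname (6 duplicate(s) eliminated): {(17, Sam), (29, Sam), (3, Sam), (32, Sam)}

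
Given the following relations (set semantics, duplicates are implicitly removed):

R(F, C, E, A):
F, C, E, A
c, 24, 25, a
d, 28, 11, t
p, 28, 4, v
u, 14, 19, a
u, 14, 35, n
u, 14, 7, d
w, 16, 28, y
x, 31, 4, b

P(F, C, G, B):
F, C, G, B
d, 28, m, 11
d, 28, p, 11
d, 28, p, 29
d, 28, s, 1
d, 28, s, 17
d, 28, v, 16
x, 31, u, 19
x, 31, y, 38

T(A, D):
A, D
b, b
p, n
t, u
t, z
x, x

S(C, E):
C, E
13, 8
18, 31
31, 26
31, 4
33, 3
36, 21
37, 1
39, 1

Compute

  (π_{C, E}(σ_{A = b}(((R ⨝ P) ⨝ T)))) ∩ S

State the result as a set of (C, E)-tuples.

{(31, 4)}

Natural join on F, C: {(d, 28, 11, t, m, 11), (d, 28, 11, t, p, 11), (d, 28, 11, t, p, 29), (d, 28, 11, t, s, 1), (d, 28, 11, t, s, 17), (d, 28, 11, t, v, 16), (x, 31, 4, b, u, 19), (x, 31, 4, b, y, 38)}
Natural join on A: {(d, 28, 11, t, m, 11, u), (d, 28, 11, t, m, 11, z), (d, 28, 11, t, p, 11, u), (d, 28, 11, t, p, 11, z), (d, 28, 11, t, p, 29, u), (d, 28, 11, t, p, 29, z), (d, 28, 11, t, s, 1, u), (d, 28, 11, t, s, 1, z), (d, 28, 11, t, s, 17, u), (d, 28, 11, t, s, 17, z), (d, 28, 11, t, v, 16, u), (d, 28, 11, t, v, 16, z), (x, 31, 4, b, u, 19, b), (x, 31, 4, b, y, 38, b)}
σ[A = b]: keep tuples satisfying A = b → {(x, 31, 4, b, u, 19, b), (x, 31, 4, b, y, 38, b)}
Projecting to C, E (1 duplicate(s) eliminated): {(31, 4)}
Set intersection of the two operands is {(31, 4)}.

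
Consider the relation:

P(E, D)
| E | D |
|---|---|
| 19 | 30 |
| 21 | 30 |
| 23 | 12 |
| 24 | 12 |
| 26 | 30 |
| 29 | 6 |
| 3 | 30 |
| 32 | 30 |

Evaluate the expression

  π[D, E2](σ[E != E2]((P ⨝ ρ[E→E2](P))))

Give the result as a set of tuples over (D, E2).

{(12, 23), (12, 24), (30, 19), (30, 21), (30, 26), (30, 3), (30, 32)}

ρ[E→E2]: schema becomes (E2, D); tuples unchanged.
P ⋈ ρ[E→E2](P) (natural join on D): {(19, 30, 19), (19, 30, 21), (19, 30, 26), (19, 30, 3), (19, 30, 32), (21, 30, 19), (21, 30, 21), (21, 30, 26), (21, 30, 3), (21, 30, 32), (23, 12, 23), (23, 12, 24), (24, 12, 23), (24, 12, 24), (26, 30, 19), (26, 30, 21), (26, 30, 26), (26, 30, 3), (26, 30, 32), (29, 6, 29), (3, 30, 19), (3, 30, 21), (3, 30, 26), (3, 30, 3), (3, 30, 32), (32, 30, 19), (32, 30, 21), (32, 30, 26), (32, 30, 3), (32, 30, 32)}
Apply σ_{E != E2}; surviving tuples: {(19, 30, 21), (19, 30, 26), (19, 30, 3), (19, 30, 32), (21, 30, 19), (21, 30, 26), (21, 30, 3), (21, 30, 32), (23, 12, 24), (24, 12, 23), (26, 30, 19), (26, 30, 21), (26, 30, 3), (26, 30, 32), (3, 30, 19), (3, 30, 21), (3, 30, 26), (3, 30, 32), (32, 30, 19), (32, 30, 21), (32, 30, 26), (32, 30, 3)}
Keep only column(s) D, E2 (15 duplicate(s) eliminated): {(12, 23), (12, 24), (30, 19), (30, 21), (30, 26), (30, 3), (30, 32)}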